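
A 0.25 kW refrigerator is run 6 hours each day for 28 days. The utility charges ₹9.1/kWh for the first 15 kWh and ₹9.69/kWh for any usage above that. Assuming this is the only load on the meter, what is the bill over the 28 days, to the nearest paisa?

₹398.13

Runtime = 6 h/day × 28 days = 168 h
Energy = 0.25 kW × 168 h = 42 kWh
Tier 1 (0–15 kWh): 15 × ₹9.1 = ₹136.5
Above 15 kWh: 27 × ₹9.69 = ₹261.63
Bill = ₹398.13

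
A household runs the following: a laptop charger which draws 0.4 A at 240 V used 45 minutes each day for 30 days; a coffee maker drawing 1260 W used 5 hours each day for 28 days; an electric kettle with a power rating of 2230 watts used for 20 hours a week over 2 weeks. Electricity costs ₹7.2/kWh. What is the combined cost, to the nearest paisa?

₹1927.87

laptop charger: Power = 0.4 A × 240 V = 96 W = 0.096 kW
laptop charger: Runtime = 45 min × 30 = 1350 min = 22.5 h
laptop charger: 0.096 kW × 22.5 h = 2.16 kWh
coffee maker: Runtime = 5 h/day × 28 days = 140 h
coffee maker: 1.26 kW × 140 h = 176.4 kWh
electric kettle: Runtime = 20 h/week × 2 weeks = 40 h
electric kettle: 2.23 kW × 40 h = 89.2 kWh
Total energy = 267.76 kWh
Cost = 267.76 × ₹7.2 = ₹1927.87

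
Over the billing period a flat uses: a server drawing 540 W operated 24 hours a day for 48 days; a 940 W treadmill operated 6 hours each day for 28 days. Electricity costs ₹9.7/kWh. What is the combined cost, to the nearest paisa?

server: Runtime = 24 h × 48 = 1152 h
server: 0.54 kW × 1152 h = 622.08 kWh
treadmill: Runtime = 6 h/day × 28 days = 168 h
treadmill: 0.94 kW × 168 h = 157.92 kWh
Total energy = 780 kWh
Cost = 780 × ₹9.7 = ₹7566.00

₹7566.00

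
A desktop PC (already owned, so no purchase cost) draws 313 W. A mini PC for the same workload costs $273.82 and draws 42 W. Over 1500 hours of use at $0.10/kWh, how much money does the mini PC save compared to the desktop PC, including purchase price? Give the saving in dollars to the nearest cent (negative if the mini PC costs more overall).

desktop PC: $0.00 + (313/1000) kW × 1500 h × $0.10 = $0.00 + $46.95 = $46.95
mini PC: $273.82 + (42/1000) kW × 1500 h × $0.10 = $273.82 + $6.3 = $280.12
Saving = $46.95 − $280.12 = −$233.17

-$233.17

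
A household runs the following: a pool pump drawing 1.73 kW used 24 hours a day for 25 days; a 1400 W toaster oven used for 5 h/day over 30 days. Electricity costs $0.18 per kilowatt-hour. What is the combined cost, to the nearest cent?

$224.64

pool pump: Runtime = 24 h × 25 = 600 h
pool pump: 1.73 kW × 600 h = 1038 kWh
toaster oven: Runtime = 5 h/day × 30 days = 150 h
toaster oven: 1.4 kW × 150 h = 210 kWh
Total energy = 1248 kWh
Cost = 1248 × $0.18 = $224.64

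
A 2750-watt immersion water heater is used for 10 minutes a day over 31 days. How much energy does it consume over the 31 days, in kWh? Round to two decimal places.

14.21 kWh

Runtime = 10 min × 31 = 310 min = 5.166666… h
Energy = 2.75 kW × 5.166666… h = 14.208333… kWh ≈ 14.21 kWh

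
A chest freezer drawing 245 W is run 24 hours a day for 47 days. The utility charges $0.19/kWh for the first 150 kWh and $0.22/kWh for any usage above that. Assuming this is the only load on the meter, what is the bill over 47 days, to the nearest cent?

Runtime = 24 h × 47 = 1128 h
Energy = 0.245 kW × 1128 h = 276.36 kWh
Tier 1 (0–150 kWh): 150 × $0.19 = $28.5
Above 150 kWh: 126.36 × $0.22 = $27.7992
Bill = $56.30

$56.30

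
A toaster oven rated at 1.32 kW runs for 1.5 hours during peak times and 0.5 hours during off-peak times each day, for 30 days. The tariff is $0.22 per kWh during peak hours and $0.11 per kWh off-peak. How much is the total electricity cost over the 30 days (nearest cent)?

Peak energy = 1.32 kW × 1.5 h × 30 = 59.4 kWh
Off-peak energy = 1.32 kW × 0.5 h × 30 = 19.8 kWh
Cost = 59.4 × $0.22 + 19.8 × $0.11 = $13.068 + $2.178 = $15.25

$15.25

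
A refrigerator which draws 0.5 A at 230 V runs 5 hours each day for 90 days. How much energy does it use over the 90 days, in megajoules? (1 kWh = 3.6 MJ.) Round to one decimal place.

186.3 MJ

Power = 0.5 A × 230 V = 115 W = 0.115 kW
Runtime = 5 h/day × 90 days = 450 h
Energy = 0.115 kW × 450 h = 51.75 kWh
= 51.75 × 3.6 MJ = 186.3 MJ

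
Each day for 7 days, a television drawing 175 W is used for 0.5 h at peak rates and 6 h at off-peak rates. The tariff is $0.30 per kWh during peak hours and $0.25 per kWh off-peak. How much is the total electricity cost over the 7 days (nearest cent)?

$2.02

Peak energy = 0.175 kW × 0.5 h × 7 = 0.6125 kWh
Off-peak energy = 0.175 kW × 6 h × 7 = 7.35 kWh
Cost = 0.6125 × $0.30 + 7.35 × $0.25 = $0.18375 + $1.8375 = $2.02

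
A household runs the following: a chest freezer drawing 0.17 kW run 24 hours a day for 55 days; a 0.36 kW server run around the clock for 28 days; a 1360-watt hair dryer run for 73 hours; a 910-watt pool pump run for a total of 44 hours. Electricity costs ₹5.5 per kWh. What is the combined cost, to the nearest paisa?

₹3331.02

chest freezer: Runtime = 24 h × 55 = 1320 h
chest freezer: 0.17 kW × 1320 h = 224.4 kWh
server: Runtime = 24 h × 28 = 672 h
server: 0.36 kW × 672 h = 241.92 kWh
hair dryer: 1.36 kW × 73 h = 99.28 kWh
pool pump: 0.91 kW × 44 h = 40.04 kWh
Total energy = 605.64 kWh
Cost = 605.64 × ₹5.5 = ₹3331.02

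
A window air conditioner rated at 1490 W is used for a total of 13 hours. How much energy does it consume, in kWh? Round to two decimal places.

Energy = 1.49 kW × 13 h = 19.37 kWh

19.37 kWh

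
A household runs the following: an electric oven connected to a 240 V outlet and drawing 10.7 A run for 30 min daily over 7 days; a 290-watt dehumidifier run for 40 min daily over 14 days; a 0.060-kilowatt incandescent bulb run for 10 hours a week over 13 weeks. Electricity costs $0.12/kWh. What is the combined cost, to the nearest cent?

electric oven: Power = 10.7 A × 240 V = 2568 W = 2.568 kW
electric oven: Runtime = 30 min × 7 = 210 min = 3.5 h
electric oven: 2.568 kW × 3.5 h = 8.988 kWh
dehumidifier: Runtime = 40 min × 14 = 560 min = 9.333333… h
dehumidifier: 0.29 kW × 9.333333… h = 2.706666… kWh
incandescent bulb: Runtime = 10 h/week × 13 weeks = 130 h
incandescent bulb: 0.06 kW × 130 h = 7.8 kWh
Total energy = 19.494666… kWh
Cost = 19.494666… × $0.12 = $2.34

$2.34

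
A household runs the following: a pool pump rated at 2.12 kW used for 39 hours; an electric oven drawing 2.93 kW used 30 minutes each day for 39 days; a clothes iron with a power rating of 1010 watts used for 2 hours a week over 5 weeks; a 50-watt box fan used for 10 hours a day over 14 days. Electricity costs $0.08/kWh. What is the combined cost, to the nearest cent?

$12.55

pool pump: 2.12 kW × 39 h = 82.68 kWh
electric oven: Runtime = 30 min × 39 = 1170 min = 19.5 h
electric oven: 2.93 kW × 19.5 h = 57.135 kWh
clothes iron: Runtime = 2 h/week × 5 weeks = 10 h
clothes iron: 1.01 kW × 10 h = 10.1 kWh
box fan: Runtime = 10 h/day × 14 days = 140 h
box fan: 0.05 kW × 140 h = 7 kWh
Total energy = 156.915 kWh
Cost = 156.915 × $0.08 = $12.55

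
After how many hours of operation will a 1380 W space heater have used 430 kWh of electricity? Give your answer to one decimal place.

311.6 h

Hours = 430 kWh ÷ 1.38 kW = 311.6 h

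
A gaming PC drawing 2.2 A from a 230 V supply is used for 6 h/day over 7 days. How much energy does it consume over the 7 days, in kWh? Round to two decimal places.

21.25 kWh

Power = 2.2 A × 230 V = 506 W = 0.506 kW
Runtime = 6 h/day × 7 days = 42 h
Energy = 0.506 kW × 42 h = 21.252 kWh ≈ 21.25 kWh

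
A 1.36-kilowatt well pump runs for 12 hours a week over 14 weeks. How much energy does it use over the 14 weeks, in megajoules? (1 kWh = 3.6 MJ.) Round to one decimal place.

Runtime = 12 h/week × 14 weeks = 168 h
Energy = 1.36 kW × 168 h = 228.48 kWh
= 228.48 × 3.6 MJ = 822.5 MJ

822.5 MJ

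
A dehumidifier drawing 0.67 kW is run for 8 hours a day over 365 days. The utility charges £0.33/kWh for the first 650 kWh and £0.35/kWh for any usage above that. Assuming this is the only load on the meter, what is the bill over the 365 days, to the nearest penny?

Runtime = 8 h/day × 365 days = 2920 h
Energy = 0.67 kW × 2920 h = 1956.4 kWh
Tier 1 (0–650 kWh): 650 × £0.33 = £214.5
Above 650 kWh: 1306.4 × £0.35 = £457.24
Bill = £671.74

£671.74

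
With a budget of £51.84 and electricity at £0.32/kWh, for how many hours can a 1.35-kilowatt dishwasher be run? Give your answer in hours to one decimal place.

Energy available = £51.84 ÷ £0.32/kWh = 162 kWh
Hours = 162 kWh ÷ 1.35 kW = 120.0 h

120.0 h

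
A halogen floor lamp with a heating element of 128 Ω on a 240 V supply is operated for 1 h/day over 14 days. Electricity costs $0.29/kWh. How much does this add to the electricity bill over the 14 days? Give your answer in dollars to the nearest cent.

$1.83

Power = V²/R = 240²/128 = 450 W = 0.45 kW
Runtime = 1 h/day × 14 days = 14 h
Energy = 0.45 kW × 14 h = 6.3 kWh
Cost = 6.3 kWh × $0.29/kWh = $1.83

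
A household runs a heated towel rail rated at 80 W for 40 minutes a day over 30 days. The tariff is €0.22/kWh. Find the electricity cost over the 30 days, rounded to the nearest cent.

Runtime = 40 min × 30 = 1200 min = 20 h
Energy = 0.08 kW × 20 h = 1.6 kWh
Cost = 1.6 kWh × €0.22/kWh = €0.35

€0.35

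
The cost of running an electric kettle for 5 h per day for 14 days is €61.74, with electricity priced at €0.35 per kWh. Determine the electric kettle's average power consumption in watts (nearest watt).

2520 W

Energy = €61.74 ÷ €0.35/kWh = 176.4 kWh
Runtime = 5 h/day × 14 days = 70 h
Power = 176.4 kWh ÷ 70 h = 2.52 kW = 2520 W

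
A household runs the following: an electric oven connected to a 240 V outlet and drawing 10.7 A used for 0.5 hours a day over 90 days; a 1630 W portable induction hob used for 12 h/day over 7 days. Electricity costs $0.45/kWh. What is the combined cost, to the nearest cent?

$113.62

electric oven: Power = 10.7 A × 240 V = 2568 W = 2.568 kW
electric oven: Runtime = 0.5 h/day × 90 days = 45 h
electric oven: 2.568 kW × 45 h = 115.56 kWh
portable induction hob: Runtime = 12 h/day × 7 days = 84 h
portable induction hob: 1.63 kW × 84 h = 136.92 kWh
Total energy = 252.48 kWh
Cost = 252.48 × $0.45 = $113.62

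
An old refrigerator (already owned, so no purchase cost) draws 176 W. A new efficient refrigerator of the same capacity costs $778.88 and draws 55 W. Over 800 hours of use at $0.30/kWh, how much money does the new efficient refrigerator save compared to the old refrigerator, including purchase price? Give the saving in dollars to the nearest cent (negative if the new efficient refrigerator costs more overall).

old refrigerator: $0.00 + (176/1000) kW × 800 h × $0.30 = $0.00 + $42.24 = $42.24
new efficient refrigerator: $778.88 + (55/1000) kW × 800 h × $0.30 = $778.88 + $13.2 = $792.08
Saving = $42.24 − $792.08 = −$749.84

-$749.84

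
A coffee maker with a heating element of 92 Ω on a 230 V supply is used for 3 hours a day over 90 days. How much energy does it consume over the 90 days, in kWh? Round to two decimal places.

155.25 kWh

Power = V²/R = 230²/92 = 575 W = 0.575 kW
Runtime = 3 h/day × 90 days = 270 h
Energy = 0.575 kW × 270 h = 155.25 kWh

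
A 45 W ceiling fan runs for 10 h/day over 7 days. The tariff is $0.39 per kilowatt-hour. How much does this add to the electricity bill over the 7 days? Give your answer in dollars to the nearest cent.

Runtime = 10 h/day × 7 days = 70 h
Energy = 0.045 kW × 70 h = 3.15 kWh
Cost = 3.15 kWh × $0.39/kWh = $1.23

$1.23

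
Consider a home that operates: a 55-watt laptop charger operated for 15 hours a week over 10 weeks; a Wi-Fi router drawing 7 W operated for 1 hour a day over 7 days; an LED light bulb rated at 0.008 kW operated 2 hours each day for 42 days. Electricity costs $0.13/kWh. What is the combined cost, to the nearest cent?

laptop charger: Runtime = 15 h/week × 10 weeks = 150 h
laptop charger: 0.055 kW × 150 h = 8.25 kWh
Wi-Fi router: Runtime = 1 h/day × 7 days = 7 h
Wi-Fi router: 0.007 kW × 7 h = 0.049 kWh
LED light bulb: Runtime = 2 h/day × 42 days = 84 h
LED light bulb: 0.008 kW × 84 h = 0.672 kWh
Total energy = 8.971 kWh
Cost = 8.971 × $0.13 = $1.17

$1.17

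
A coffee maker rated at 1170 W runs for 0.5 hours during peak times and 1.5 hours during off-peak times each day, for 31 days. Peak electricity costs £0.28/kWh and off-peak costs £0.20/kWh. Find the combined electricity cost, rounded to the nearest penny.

£15.96

Peak energy = 1.17 kW × 0.5 h × 31 = 18.135 kWh
Off-peak energy = 1.17 kW × 1.5 h × 31 = 54.405 kWh
Cost = 18.135 × £0.28 + 54.405 × £0.20 = £5.0778 + £10.881 = £15.96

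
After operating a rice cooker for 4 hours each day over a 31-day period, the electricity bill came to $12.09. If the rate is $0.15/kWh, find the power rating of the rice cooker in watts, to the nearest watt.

Energy = $12.09 ÷ $0.15/kWh = 80.6 kWh
Runtime = 4 h/day × 31 days = 124 h
Power = 80.6 kWh ÷ 124 h = 0.65 kW = 650 W

650 W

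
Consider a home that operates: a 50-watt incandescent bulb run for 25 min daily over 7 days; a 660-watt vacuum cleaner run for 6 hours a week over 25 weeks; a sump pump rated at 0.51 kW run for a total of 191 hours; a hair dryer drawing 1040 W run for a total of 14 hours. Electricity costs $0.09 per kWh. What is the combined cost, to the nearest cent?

incandescent bulb: Runtime = 25 min × 7 = 175 min = 2.916666… h
incandescent bulb: 0.05 kW × 2.916666… h = 0.145833… kWh
vacuum cleaner: Runtime = 6 h/week × 25 weeks = 150 h
vacuum cleaner: 0.66 kW × 150 h = 99 kWh
sump pump: 0.51 kW × 191 h = 97.41 kWh
hair dryer: 1.04 kW × 14 h = 14.56 kWh
Total energy = 211.115833… kWh
Cost = 211.115833… × $0.09 = $19.00

$19.00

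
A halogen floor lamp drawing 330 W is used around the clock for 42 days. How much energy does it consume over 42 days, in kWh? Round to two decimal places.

Runtime = 24 h × 42 = 1008 h
Energy = 0.33 kW × 1008 h = 332.64 kWh

332.64 kWh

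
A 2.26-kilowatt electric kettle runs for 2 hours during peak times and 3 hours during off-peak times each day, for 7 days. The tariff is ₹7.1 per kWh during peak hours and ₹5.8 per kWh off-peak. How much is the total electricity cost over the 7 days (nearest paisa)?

₹499.91

Peak energy = 2.26 kW × 2 h × 7 = 31.64 kWh
Off-peak energy = 2.26 kW × 3 h × 7 = 47.46 kWh
Cost = 31.64 × ₹7.1 + 47.46 × ₹5.8 = ₹224.644 + ₹275.268 = ₹499.91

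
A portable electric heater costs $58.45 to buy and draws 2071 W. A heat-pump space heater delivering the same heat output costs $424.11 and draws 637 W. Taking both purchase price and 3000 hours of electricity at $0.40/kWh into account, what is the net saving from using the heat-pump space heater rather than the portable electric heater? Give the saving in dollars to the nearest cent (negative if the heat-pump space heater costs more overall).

portable electric heater: $58.45 + (2071/1000) kW × 3000 h × $0.40 = $58.45 + $2485.2 = $2543.65
heat-pump space heater: $424.11 + (637/1000) kW × 3000 h × $0.40 = $424.11 + $764.4 = $1188.51
Saving = $2543.65 − $1188.51 = $1355.14

$1355.14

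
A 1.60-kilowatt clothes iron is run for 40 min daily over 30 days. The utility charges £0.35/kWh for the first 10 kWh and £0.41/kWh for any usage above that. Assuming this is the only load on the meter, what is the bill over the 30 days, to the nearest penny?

£12.52

Runtime = 40 min × 30 = 1200 min = 20 h
Energy = 1.6 kW × 20 h = 32 kWh
Tier 1 (0–10 kWh): 10 × £0.35 = £3.5
Above 10 kWh: 22 × £0.41 = £9.02
Bill = £12.52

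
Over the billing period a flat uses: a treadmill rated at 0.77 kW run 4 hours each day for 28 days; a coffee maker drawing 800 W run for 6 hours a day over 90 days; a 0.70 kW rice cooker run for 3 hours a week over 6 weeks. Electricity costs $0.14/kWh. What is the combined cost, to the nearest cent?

treadmill: Runtime = 4 h/day × 28 days = 112 h
treadmill: 0.77 kW × 112 h = 86.24 kWh
coffee maker: Runtime = 6 h/day × 90 days = 540 h
coffee maker: 0.8 kW × 540 h = 432 kWh
rice cooker: Runtime = 3 h/week × 6 weeks = 18 h
rice cooker: 0.7 kW × 18 h = 12.6 kWh
Total energy = 530.84 kWh
Cost = 530.84 × $0.14 = $74.32

$74.32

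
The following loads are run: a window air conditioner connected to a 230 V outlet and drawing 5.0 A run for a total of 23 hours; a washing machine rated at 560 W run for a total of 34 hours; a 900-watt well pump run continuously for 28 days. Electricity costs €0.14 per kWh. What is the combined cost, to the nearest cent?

window air conditioner: Power = 5.0 A × 230 V = 1150 W = 1.15 kW
window air conditioner: 1.15 kW × 23 h = 26.45 kWh
washing machine: 0.56 kW × 34 h = 19.04 kWh
well pump: Runtime = 24 h × 28 = 672 h
well pump: 0.9 kW × 672 h = 604.8 kWh
Total energy = 650.29 kWh
Cost = 650.29 × €0.14 = €91.04

€91.04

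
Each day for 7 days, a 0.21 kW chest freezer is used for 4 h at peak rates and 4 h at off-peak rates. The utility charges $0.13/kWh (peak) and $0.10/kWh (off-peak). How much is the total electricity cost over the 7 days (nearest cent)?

Peak energy = 0.21 kW × 4 h × 7 = 5.88 kWh
Off-peak energy = 0.21 kW × 4 h × 7 = 5.88 kWh
Cost = 5.88 × $0.13 + 5.88 × $0.10 = $0.7644 + $0.588 = $1.35

$1.35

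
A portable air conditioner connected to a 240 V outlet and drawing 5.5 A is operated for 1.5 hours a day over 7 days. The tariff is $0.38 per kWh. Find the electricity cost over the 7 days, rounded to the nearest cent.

Power = 5.5 A × 240 V = 1320 W = 1.32 kW
Runtime = 1.5 h/day × 7 days = 10.5 h
Energy = 1.32 kW × 10.5 h = 13.86 kWh
Cost = 13.86 kWh × $0.38/kWh = $5.27

$5.27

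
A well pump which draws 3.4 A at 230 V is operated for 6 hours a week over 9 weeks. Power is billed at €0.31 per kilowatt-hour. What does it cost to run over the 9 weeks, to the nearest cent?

€13.09

Power = 3.4 A × 230 V = 782 W = 0.782 kW
Runtime = 6 h/week × 9 weeks = 54 h
Energy = 0.782 kW × 54 h = 42.228 kWh
Cost = 42.228 kWh × €0.31/kWh = €13.09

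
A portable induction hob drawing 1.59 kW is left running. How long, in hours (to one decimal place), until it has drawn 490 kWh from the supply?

308.2 h

Hours = 490 kWh ÷ 1.59 kW = 308.2 h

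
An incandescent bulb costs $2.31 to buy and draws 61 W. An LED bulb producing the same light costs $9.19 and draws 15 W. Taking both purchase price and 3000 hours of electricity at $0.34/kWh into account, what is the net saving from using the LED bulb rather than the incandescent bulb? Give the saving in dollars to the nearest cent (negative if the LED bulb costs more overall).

incandescent bulb: $2.31 + (61/1000) kW × 3000 h × $0.34 = $2.31 + $62.22 = $64.53
LED bulb: $9.19 + (15/1000) kW × 3000 h × $0.34 = $9.19 + $15.3 = $24.49
Saving = $64.53 − $24.49 = $40.04

$40.04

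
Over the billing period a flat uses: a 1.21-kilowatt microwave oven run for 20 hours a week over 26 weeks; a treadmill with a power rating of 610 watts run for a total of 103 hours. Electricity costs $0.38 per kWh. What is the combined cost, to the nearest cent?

microwave oven: Runtime = 20 h/week × 26 weeks = 520 h
microwave oven: 1.21 kW × 520 h = 629.2 kWh
treadmill: 0.61 kW × 103 h = 62.83 kWh
Total energy = 692.03 kWh
Cost = 692.03 × $0.38 = $262.97

$262.97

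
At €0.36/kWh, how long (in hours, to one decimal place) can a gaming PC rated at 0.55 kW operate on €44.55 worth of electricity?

225.0 h

Energy available = €44.55 ÷ €0.36/kWh = 123.75 kWh
Hours = 123.75 kWh ÷ 0.55 kW = 225.0 h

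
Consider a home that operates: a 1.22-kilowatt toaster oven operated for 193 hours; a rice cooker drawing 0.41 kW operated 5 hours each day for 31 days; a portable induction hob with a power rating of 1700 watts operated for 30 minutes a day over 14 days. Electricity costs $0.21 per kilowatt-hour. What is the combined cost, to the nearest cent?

$65.29

toaster oven: 1.22 kW × 193 h = 235.46 kWh
rice cooker: Runtime = 5 h/day × 31 days = 155 h
rice cooker: 0.41 kW × 155 h = 63.55 kWh
portable induction hob: Runtime = 30 min × 14 = 420 min = 7 h
portable induction hob: 1.7 kW × 7 h = 11.9 kWh
Total energy = 310.91 kWh
Cost = 310.91 × $0.21 = $65.29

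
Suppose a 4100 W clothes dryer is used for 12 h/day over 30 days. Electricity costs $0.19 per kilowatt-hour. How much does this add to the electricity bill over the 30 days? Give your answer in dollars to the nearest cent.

Runtime = 12 h/day × 30 days = 360 h
Energy = 4.1 kW × 360 h = 1476 kWh
Cost = 1476 kWh × $0.19/kWh = $280.44

$280.44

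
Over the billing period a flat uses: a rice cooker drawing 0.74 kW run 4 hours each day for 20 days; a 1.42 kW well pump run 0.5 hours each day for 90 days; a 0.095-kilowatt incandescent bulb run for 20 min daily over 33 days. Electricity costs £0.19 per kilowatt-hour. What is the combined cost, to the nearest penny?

rice cooker: Runtime = 4 h/day × 20 days = 80 h
rice cooker: 0.74 kW × 80 h = 59.2 kWh
well pump: Runtime = 0.5 h/day × 90 days = 45 h
well pump: 1.42 kW × 45 h = 63.9 kWh
incandescent bulb: Runtime = 20 min × 33 = 660 min = 11 h
incandescent bulb: 0.095 kW × 11 h = 1.045 kWh
Total energy = 124.145 kWh
Cost = 124.145 × £0.19 = £23.59

£23.59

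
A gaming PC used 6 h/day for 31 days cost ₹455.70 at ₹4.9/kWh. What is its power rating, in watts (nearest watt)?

Energy = ₹455.70 ÷ ₹4.9/kWh = 93 kWh
Runtime = 6 h/day × 31 days = 186 h
Power = 93 kWh ÷ 186 h = 0.5 kW = 500 W

500 W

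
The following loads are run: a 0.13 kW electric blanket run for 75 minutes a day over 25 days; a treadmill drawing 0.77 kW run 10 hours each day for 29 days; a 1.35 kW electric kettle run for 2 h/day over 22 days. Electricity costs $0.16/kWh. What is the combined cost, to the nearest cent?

electric blanket: Runtime = 75 min × 25 = 1875 min = 31.25 h
electric blanket: 0.13 kW × 31.25 h = 4.0625 kWh
treadmill: Runtime = 10 h/day × 29 days = 290 h
treadmill: 0.77 kW × 290 h = 223.3 kWh
electric kettle: Runtime = 2 h/day × 22 days = 44 h
electric kettle: 1.35 kW × 44 h = 59.4 kWh
Total energy = 286.7625 kWh
Cost = 286.7625 × $0.16 = $45.88

$45.88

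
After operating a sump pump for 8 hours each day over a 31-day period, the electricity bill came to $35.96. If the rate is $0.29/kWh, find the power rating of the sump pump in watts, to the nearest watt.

500 W

Energy = $35.96 ÷ $0.29/kWh = 124 kWh
Runtime = 8 h/day × 31 days = 248 h
Power = 124 kWh ÷ 248 h = 0.5 kW = 500 W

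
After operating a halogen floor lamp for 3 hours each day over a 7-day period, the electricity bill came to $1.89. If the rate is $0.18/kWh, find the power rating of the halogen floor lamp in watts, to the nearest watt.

Energy = $1.89 ÷ $0.18/kWh = 10.5 kWh
Runtime = 3 h/day × 7 days = 21 h
Power = 10.5 kWh ÷ 21 h = 0.5 kW = 500 W

500 W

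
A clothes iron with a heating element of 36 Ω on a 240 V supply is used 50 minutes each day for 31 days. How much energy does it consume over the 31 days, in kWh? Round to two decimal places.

Power = V²/R = 240²/36 = 1600 W = 1.6 kW
Runtime = 50 min × 31 = 1550 min = 25.833333… h
Energy = 1.6 kW × 25.833333… h = 41.333333… kWh ≈ 41.33 kWh

41.33 kWh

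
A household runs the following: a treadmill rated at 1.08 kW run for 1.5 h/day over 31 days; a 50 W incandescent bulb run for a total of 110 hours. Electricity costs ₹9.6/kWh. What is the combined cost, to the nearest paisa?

₹534.91

treadmill: Runtime = 1.5 h/day × 31 days = 46.5 h
treadmill: 1.08 kW × 46.5 h = 50.22 kWh
incandescent bulb: 0.05 kW × 110 h = 5.5 kWh
Total energy = 55.72 kWh
Cost = 55.72 × ₹9.6 = ₹534.91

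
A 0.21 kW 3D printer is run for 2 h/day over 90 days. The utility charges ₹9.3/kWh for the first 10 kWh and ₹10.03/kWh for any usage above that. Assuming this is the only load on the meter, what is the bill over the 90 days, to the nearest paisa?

Runtime = 2 h/day × 90 days = 180 h
Energy = 0.21 kW × 180 h = 37.8 kWh
Tier 1 (0–10 kWh): 10 × ₹9.3 = ₹93
Above 10 kWh: 27.8 × ₹10.03 = ₹278.834
Bill = ₹371.83

₹371.83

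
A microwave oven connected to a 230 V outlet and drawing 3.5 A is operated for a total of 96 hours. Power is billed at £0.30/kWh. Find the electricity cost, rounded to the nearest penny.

Power = 3.5 A × 230 V = 805 W = 0.805 kW
Energy = 0.805 kW × 96 h = 77.28 kWh
Cost = 77.28 kWh × £0.30/kWh = £23.18

£23.18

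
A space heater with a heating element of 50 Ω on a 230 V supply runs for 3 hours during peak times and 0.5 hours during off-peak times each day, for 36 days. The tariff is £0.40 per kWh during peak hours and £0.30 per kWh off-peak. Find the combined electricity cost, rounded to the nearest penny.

Power = V²/R = 230²/50 = 1058 W = 1.058 kW
Peak energy = 1.058 kW × 3 h × 36 = 114.264 kWh
Off-peak energy = 1.058 kW × 0.5 h × 36 = 19.044 kWh
Cost = 114.264 × £0.40 + 19.044 × £0.30 = £45.7056 + £5.7132 = £51.42

£51.42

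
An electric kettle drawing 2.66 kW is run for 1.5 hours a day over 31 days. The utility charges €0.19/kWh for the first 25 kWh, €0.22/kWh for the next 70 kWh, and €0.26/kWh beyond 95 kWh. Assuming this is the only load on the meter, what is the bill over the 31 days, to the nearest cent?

Runtime = 1.5 h/day × 31 days = 46.5 h
Energy = 2.66 kW × 46.5 h = 123.69 kWh
Tier 1 (0–25 kWh): 25 × €0.19 = €4.75
Tier 2 (25–95 kWh): 70 × €0.22 = €15.4
Above 95 kWh: 28.69 × €0.26 = €7.4594
Bill = €27.61

€27.61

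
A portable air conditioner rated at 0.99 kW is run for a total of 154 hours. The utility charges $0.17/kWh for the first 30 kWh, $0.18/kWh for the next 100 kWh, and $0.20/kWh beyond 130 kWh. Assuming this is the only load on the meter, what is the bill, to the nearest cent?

$27.59

Energy = 0.99 kW × 154 h = 152.46 kWh
Tier 1 (0–30 kWh): 30 × $0.17 = $5.1
Tier 2 (30–130 kWh): 100 × $0.18 = $18
Above 130 kWh: 22.46 × $0.20 = $4.492
Bill = $27.59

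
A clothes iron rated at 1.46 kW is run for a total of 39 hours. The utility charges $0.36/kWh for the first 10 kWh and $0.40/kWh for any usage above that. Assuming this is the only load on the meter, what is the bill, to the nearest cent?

$22.38

Energy = 1.46 kW × 39 h = 56.94 kWh
Tier 1 (0–10 kWh): 10 × $0.36 = $3.6
Above 10 kWh: 46.94 × $0.40 = $18.776
Bill = $22.38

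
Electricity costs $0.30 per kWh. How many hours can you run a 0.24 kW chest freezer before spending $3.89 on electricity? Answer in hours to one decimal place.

54.0 h

Energy available = $3.89 ÷ $0.30/kWh = 12.9667 kWh
Hours = 12.9667 kWh ÷ 0.24 kW = 54.0 h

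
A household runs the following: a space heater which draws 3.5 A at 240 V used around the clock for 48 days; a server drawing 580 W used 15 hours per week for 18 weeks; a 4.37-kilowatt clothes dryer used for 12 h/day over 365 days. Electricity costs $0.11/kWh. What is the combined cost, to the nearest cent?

space heater: Power = 3.5 A × 240 V = 840 W = 0.84 kW
space heater: Runtime = 24 h × 48 = 1152 h
space heater: 0.84 kW × 1152 h = 967.68 kWh
server: Runtime = 15 h/week × 18 weeks = 270 h
server: 0.58 kW × 270 h = 156.6 kWh
clothes dryer: Runtime = 12 h/day × 365 days = 4380 h
clothes dryer: 4.37 kW × 4380 h = 19140.6 kWh
Total energy = 20264.88 kWh
Cost = 20264.88 × $0.11 = $2229.14

$2229.14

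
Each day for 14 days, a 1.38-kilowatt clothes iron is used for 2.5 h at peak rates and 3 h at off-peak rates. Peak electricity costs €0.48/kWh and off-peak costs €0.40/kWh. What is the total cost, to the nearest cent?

Peak energy = 1.38 kW × 2.5 h × 14 = 48.3 kWh
Off-peak energy = 1.38 kW × 3 h × 14 = 57.96 kWh
Cost = 48.3 × €0.48 + 57.96 × €0.40 = €23.184 + €23.184 = €46.37

€46.37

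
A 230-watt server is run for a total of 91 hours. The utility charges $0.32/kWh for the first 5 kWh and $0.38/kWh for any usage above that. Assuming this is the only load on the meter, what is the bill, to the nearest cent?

$7.65

Energy = 0.23 kW × 91 h = 20.93 kWh
Tier 1 (0–5 kWh): 5 × $0.32 = $1.6
Above 5 kWh: 15.93 × $0.38 = $6.0534
Bill = $7.65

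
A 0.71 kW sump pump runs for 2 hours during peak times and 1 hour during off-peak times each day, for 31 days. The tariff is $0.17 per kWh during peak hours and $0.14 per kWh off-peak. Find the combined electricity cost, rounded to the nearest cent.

$10.56

Peak energy = 0.71 kW × 2 h × 31 = 44.02 kWh
Off-peak energy = 0.71 kW × 1 h × 31 = 22.01 kWh
Cost = 44.02 × $0.17 + 22.01 × $0.14 = $7.4834 + $3.0814 = $10.56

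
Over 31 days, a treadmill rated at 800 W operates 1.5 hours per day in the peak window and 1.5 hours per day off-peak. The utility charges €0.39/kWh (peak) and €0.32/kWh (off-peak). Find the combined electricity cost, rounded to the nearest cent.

Peak energy = 0.8 kW × 1.5 h × 31 = 37.2 kWh
Off-peak energy = 0.8 kW × 1.5 h × 31 = 37.2 kWh
Cost = 37.2 × €0.39 + 37.2 × €0.32 = €14.508 + €11.904 = €26.41

€26.41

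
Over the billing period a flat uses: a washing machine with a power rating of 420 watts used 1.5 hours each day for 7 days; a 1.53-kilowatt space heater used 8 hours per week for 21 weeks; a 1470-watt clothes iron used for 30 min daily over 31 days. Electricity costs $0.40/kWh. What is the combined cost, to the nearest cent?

$113.69

washing machine: Runtime = 1.5 h/day × 7 days = 10.5 h
washing machine: 0.42 kW × 10.5 h = 4.41 kWh
space heater: Runtime = 8 h/week × 21 weeks = 168 h
space heater: 1.53 kW × 168 h = 257.04 kWh
clothes iron: Runtime = 30 min × 31 = 930 min = 15.5 h
clothes iron: 1.47 kW × 15.5 h = 22.785 kWh
Total energy = 284.235 kWh
Cost = 284.235 × $0.40 = $113.69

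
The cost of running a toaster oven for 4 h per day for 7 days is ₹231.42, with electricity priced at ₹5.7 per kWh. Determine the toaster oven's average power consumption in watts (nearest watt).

1450 W

Energy = ₹231.42 ÷ ₹5.7/kWh = 40.6 kWh
Runtime = 4 h/day × 7 days = 28 h
Power = 40.6 kWh ÷ 28 h = 1.45 kW = 1450 W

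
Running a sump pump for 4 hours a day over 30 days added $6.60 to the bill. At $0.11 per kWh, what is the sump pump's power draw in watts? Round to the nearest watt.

Energy = $6.60 ÷ $0.11/kWh = 60 kWh
Runtime = 4 h/day × 30 days = 120 h
Power = 60 kWh ÷ 120 h = 0.5 kW = 500 W

500 W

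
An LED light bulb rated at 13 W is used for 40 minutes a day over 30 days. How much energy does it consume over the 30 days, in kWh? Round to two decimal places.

Runtime = 40 min × 30 = 1200 min = 20 h
Energy = 0.013 kW × 20 h = 0.26 kWh

0.26 kWh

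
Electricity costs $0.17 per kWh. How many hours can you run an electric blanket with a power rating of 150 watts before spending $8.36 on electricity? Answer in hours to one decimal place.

327.8 h

Energy available = $8.36 ÷ $0.17/kWh = 49.1765 kWh
Hours = 49.1765 kWh ÷ 0.15 kW = 327.8 h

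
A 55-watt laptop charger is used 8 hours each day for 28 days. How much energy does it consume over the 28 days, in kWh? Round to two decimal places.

12.32 kWh

Runtime = 8 h/day × 28 days = 224 h
Energy = 0.055 kW × 224 h = 12.32 kWh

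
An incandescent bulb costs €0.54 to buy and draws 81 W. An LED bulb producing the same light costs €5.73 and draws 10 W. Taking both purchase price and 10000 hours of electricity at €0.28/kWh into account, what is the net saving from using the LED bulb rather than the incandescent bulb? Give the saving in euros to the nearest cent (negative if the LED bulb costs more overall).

€193.61

incandescent bulb: €0.54 + (81/1000) kW × 10000 h × €0.28 = €0.54 + €226.8 = €227.34
LED bulb: €5.73 + (10/1000) kW × 10000 h × €0.28 = €5.73 + €28 = €33.73
Saving = €227.34 − €33.73 = €193.61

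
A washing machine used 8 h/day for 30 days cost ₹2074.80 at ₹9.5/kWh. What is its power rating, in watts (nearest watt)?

Energy = ₹2074.80 ÷ ₹9.5/kWh = 218.4 kWh
Runtime = 8 h/day × 30 days = 240 h
Power = 218.4 kWh ÷ 240 h = 0.91 kW = 910 W

910 W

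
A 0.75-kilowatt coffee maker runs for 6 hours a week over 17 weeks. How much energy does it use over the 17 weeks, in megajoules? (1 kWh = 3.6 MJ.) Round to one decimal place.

275.4 MJ

Runtime = 6 h/week × 17 weeks = 102 h
Energy = 0.75 kW × 102 h = 76.5 kWh
= 76.5 × 3.6 MJ = 275.4 MJ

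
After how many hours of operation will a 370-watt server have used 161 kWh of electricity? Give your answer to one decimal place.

Hours = 161 kWh ÷ 0.37 kW = 435.1 h

435.1 h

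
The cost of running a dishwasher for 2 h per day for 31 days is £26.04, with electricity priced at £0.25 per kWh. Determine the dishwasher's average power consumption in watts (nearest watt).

Energy = £26.04 ÷ £0.25/kWh = 104.16 kWh
Runtime = 2 h/day × 31 days = 62 h
Power = 104.16 kWh ÷ 62 h = 1.68 kW = 1680 W

1680 W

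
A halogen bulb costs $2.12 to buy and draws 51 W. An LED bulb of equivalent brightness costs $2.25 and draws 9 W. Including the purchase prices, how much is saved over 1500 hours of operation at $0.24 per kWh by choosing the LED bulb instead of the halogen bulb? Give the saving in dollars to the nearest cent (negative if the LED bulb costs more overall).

halogen bulb: $2.12 + (51/1000) kW × 1500 h × $0.24 = $2.12 + $18.36 = $20.48
LED bulb: $2.25 + (9/1000) kW × 1500 h × $0.24 = $2.25 + $3.24 = $5.49
Saving = $20.48 − $5.49 = $14.99

$14.99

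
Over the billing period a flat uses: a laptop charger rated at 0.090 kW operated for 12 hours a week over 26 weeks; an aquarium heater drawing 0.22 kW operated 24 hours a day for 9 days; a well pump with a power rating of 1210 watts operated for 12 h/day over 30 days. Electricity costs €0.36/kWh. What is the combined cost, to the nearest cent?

€184.03

laptop charger: Runtime = 12 h/week × 26 weeks = 312 h
laptop charger: 0.09 kW × 312 h = 28.08 kWh
aquarium heater: Runtime = 24 h × 9 = 216 h
aquarium heater: 0.22 kW × 216 h = 47.52 kWh
well pump: Runtime = 12 h/day × 30 days = 360 h
well pump: 1.21 kW × 360 h = 435.6 kWh
Total energy = 511.2 kWh
Cost = 511.2 × €0.36 = €184.03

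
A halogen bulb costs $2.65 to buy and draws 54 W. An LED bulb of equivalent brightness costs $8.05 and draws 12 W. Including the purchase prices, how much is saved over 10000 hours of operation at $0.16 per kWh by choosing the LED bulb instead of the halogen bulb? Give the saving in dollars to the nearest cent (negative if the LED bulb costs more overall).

halogen bulb: $2.65 + (54/1000) kW × 10000 h × $0.16 = $2.65 + $86.4 = $89.05
LED bulb: $8.05 + (12/1000) kW × 10000 h × $0.16 = $8.05 + $19.2 = $27.25
Saving = $89.05 − $27.25 = $61.8

$61.80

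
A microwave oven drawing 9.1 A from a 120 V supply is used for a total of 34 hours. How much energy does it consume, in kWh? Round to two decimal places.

Power = 9.1 A × 120 V = 1092 W = 1.092 kW
Energy = 1.092 kW × 34 h = 37.128 kWh ≈ 37.13 kWh

37.13 kWh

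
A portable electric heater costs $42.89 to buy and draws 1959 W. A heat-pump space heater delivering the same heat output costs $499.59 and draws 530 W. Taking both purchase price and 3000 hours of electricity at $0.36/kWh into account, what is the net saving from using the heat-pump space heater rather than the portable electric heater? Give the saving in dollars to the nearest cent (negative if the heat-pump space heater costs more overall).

portable electric heater: $42.89 + (1959/1000) kW × 3000 h × $0.36 = $42.89 + $2115.72 = $2158.61
heat-pump space heater: $499.59 + (530/1000) kW × 3000 h × $0.36 = $499.59 + $572.4 = $1071.99
Saving = $2158.61 − $1071.99 = $1086.62

$1086.62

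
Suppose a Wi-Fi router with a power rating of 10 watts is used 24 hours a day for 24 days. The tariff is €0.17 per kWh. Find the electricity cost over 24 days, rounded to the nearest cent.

€0.98

Runtime = 24 h × 24 = 576 h
Energy = 0.01 kW × 576 h = 5.76 kWh
Cost = 5.76 kWh × €0.17/kWh = €0.98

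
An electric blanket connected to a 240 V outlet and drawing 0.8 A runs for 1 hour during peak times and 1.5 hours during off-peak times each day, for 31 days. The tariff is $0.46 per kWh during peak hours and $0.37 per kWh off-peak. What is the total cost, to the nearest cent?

Power = 0.8 A × 240 V = 192 W = 0.192 kW
Peak energy = 0.192 kW × 1 h × 31 = 5.952 kWh
Off-peak energy = 0.192 kW × 1.5 h × 31 = 8.928 kWh
Cost = 5.952 × $0.46 + 8.928 × $0.37 = $2.73792 + $3.30336 = $6.04

$6.04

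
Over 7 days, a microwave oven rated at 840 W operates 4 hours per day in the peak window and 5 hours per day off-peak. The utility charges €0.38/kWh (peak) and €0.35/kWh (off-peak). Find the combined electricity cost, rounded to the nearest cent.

Peak energy = 0.84 kW × 4 h × 7 = 23.52 kWh
Off-peak energy = 0.84 kW × 5 h × 7 = 29.4 kWh
Cost = 23.52 × €0.38 + 29.4 × €0.35 = €8.9376 + €10.29 = €19.23

€19.23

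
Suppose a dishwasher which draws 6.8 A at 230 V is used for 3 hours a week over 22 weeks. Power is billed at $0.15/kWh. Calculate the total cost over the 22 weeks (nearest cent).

Power = 6.8 A × 230 V = 1564 W = 1.564 kW
Runtime = 3 h/week × 22 weeks = 66 h
Energy = 1.564 kW × 66 h = 103.224 kWh
Cost = 103.224 kWh × $0.15/kWh = $15.48

$15.48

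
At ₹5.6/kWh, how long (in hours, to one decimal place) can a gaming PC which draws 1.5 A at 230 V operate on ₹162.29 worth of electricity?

84.0 h

Power = 1.5 A × 230 V = 345 W = 0.345 kW
Energy available = ₹162.29 ÷ ₹5.6/kWh = 28.9804 kWh
Hours = 28.9804 kWh ÷ 0.345 kW = 84.0 h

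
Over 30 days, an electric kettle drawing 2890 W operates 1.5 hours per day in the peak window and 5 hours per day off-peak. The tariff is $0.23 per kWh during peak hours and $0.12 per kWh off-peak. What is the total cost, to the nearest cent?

Peak energy = 2.89 kW × 1.5 h × 30 = 130.05 kWh
Off-peak energy = 2.89 kW × 5 h × 30 = 433.5 kWh
Cost = 130.05 × $0.23 + 433.5 × $0.12 = $29.9115 + $52.02 = $81.93

$81.93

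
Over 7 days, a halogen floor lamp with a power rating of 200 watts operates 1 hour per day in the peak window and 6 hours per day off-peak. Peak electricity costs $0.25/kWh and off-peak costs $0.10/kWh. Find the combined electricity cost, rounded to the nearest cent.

Peak energy = 0.2 kW × 1 h × 7 = 1.4 kWh
Off-peak energy = 0.2 kW × 6 h × 7 = 8.4 kWh
Cost = 1.4 × $0.25 + 8.4 × $0.10 = $0.35 + $0.84 = $1.19

$1.19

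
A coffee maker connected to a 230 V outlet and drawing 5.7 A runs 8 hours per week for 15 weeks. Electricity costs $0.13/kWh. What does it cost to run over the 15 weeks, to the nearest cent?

$20.45

Power = 5.7 A × 230 V = 1311 W = 1.311 kW
Runtime = 8 h/week × 15 weeks = 120 h
Energy = 1.311 kW × 120 h = 157.32 kWh
Cost = 157.32 kWh × $0.13/kWh = $20.45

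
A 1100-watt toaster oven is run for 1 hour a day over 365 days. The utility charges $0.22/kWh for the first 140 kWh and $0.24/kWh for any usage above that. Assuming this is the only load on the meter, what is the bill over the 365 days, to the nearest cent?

$93.56

Runtime = 1 h/day × 365 days = 365 h
Energy = 1.1 kW × 365 h = 401.5 kWh
Tier 1 (0–140 kWh): 140 × $0.22 = $30.8
Above 140 kWh: 261.5 × $0.24 = $62.76
Bill = $93.56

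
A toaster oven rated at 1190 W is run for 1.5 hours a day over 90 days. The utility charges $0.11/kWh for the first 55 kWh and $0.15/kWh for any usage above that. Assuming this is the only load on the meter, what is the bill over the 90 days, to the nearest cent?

$21.90

Runtime = 1.5 h/day × 90 days = 135 h
Energy = 1.19 kW × 135 h = 160.65 kWh
Tier 1 (0–55 kWh): 55 × $0.11 = $6.05
Above 55 kWh: 105.65 × $0.15 = $15.8475
Bill = $21.90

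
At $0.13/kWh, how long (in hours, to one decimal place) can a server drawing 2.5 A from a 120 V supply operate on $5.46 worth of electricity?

140.0 h

Power = 2.5 A × 120 V = 300 W = 0.3 kW
Energy available = $5.46 ÷ $0.13/kWh = 42 kWh
Hours = 42 kWh ÷ 0.3 kW = 140.0 h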